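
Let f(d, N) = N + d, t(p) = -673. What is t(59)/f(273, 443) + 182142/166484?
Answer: 4592485/29800636 ≈ 0.15411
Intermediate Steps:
t(59)/f(273, 443) + 182142/166484 = -673/(443 + 273) + 182142/166484 = -673/716 + 182142*(1/166484) = -673*1/716 + 91071/83242 = -673/716 + 91071/83242 = 4592485/29800636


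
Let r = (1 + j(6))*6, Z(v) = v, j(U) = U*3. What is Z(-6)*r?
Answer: -684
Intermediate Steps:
j(U) = 3*U
r = 114 (r = (1 + 3*6)*6 = (1 + 18)*6 = 19*6 = 114)
Z(-6)*r = -6*114 = -684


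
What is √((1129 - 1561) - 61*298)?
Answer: I*√18610 ≈ 136.42*I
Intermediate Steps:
√((1129 - 1561) - 61*298) = √(-432 - 18178) = √(-18610) = I*√18610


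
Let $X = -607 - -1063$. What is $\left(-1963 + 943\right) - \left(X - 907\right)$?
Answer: $-569$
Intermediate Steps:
$X = 456$ ($X = -607 + 1063 = 456$)
$\left(-1963 + 943\right) - \left(X - 907\right) = \left(-1963 + 943\right) - \left(456 - 907\right) = -1020 - -451 = -1020 + 451 = -569$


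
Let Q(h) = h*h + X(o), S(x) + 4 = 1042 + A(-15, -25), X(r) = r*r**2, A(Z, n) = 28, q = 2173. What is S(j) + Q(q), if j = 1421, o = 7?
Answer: 4723338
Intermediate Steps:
X(r) = r**3
S(x) = 1066 (S(x) = -4 + (1042 + 28) = -4 + 1070 = 1066)
Q(h) = 343 + h**2 (Q(h) = h*h + 7**3 = h**2 + 343 = 343 + h**2)
S(j) + Q(q) = 1066 + (343 + 2173**2) = 1066 + (343 + 4721929) = 1066 + 4722272 = 4723338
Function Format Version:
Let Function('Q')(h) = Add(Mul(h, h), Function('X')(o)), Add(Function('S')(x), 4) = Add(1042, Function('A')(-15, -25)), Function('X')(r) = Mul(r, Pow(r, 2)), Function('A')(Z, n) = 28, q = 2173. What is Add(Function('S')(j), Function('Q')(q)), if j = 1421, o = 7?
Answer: 4723338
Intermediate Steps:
Function('X')(r) = Pow(r, 3)
Function('S')(x) = 1066 (Function('S')(x) = Add(-4, Add(1042, 28)) = Add(-4, 1070) = 1066)
Function('Q')(h) = Add(343, Pow(h, 2)) (Function('Q')(h) = Add(Mul(h, h), Pow(7, 3)) = Add(Pow(h, 2), 343) = Add(343, Pow(h, 2)))
Add(Function('S')(j), Function('Q')(q)) = Add(1066, Add(343, Pow(2173, 2))) = Add(1066, Add(343, 4721929)) = Add(1066, 4722272) = 4723338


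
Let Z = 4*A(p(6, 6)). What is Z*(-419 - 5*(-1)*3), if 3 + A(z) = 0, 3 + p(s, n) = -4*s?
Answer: 4848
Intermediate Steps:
p(s, n) = -3 - 4*s
A(z) = -3 (A(z) = -3 + 0 = -3)
Z = -12 (Z = 4*(-3) = -12)
Z*(-419 - 5*(-1)*3) = -12*(-419 - 5*(-1)*3) = -12*(-419 + 5*3) = -12*(-419 + 15) = -12*(-404) = 4848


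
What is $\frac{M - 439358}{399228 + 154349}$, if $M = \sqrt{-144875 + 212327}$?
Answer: $- \frac{439358}{553577} + \frac{2 \sqrt{16863}}{553577} \approx -0.7932$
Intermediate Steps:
$M = 2 \sqrt{16863}$ ($M = \sqrt{67452} = 2 \sqrt{16863} \approx 259.72$)
$\frac{M - 439358}{399228 + 154349} = \frac{2 \sqrt{16863} - 439358}{399228 + 154349} = \frac{-439358 + 2 \sqrt{16863}}{553577} = \left(-439358 + 2 \sqrt{16863}\right) \frac{1}{553577} = - \frac{439358}{553577} + \frac{2 \sqrt{16863}}{553577}$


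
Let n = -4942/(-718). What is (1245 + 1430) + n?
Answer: 962796/359 ≈ 2681.9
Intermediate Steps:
n = 2471/359 (n = -4942*(-1/718) = 2471/359 ≈ 6.8830)
(1245 + 1430) + n = (1245 + 1430) + 2471/359 = 2675 + 2471/359 = 962796/359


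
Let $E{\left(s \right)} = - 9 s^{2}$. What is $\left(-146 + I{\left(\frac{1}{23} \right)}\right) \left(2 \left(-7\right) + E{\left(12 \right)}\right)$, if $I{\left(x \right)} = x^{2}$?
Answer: $\frac{101175230}{529} \approx 1.9126 \cdot 10^{5}$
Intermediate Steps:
$\left(-146 + I{\left(\frac{1}{23} \right)}\right) \left(2 \left(-7\right) + E{\left(12 \right)}\right) = \left(-146 + \left(\frac{1}{23}\right)^{2}\right) \left(2 \left(-7\right) - 9 \cdot 12^{2}\right) = \left(-146 + \left(\frac{1}{23}\right)^{2}\right) \left(-14 - 1296\right) = \left(-146 + \frac{1}{529}\right) \left(-14 - 1296\right) = \left(- \frac{77233}{529}\right) \left(-1310\right) = \frac{101175230}{529}$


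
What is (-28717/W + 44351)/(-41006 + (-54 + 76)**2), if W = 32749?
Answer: -726211091/663527489 ≈ -1.0945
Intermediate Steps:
(-28717/W + 44351)/(-41006 + (-54 + 76)**2) = (-28717/32749 + 44351)/(-41006 + (-54 + 76)**2) = (-28717*1/32749 + 44351)/(-41006 + 22**2) = (-28717/32749 + 44351)/(-41006 + 484) = (1452422182/32749)/(-40522) = (1452422182/32749)*(-1/40522) = -726211091/663527489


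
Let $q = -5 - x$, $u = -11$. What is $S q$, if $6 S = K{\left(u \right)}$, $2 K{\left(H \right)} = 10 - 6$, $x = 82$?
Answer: $-29$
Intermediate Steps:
$K{\left(H \right)} = 2$ ($K{\left(H \right)} = \frac{10 - 6}{2} = \frac{1}{2} \cdot 4 = 2$)
$S = \frac{1}{3}$ ($S = \frac{1}{6} \cdot 2 = \frac{1}{3} \approx 0.33333$)
$q = -87$ ($q = -5 - 82 = -87$)
$S q = \frac{1}{3} \left(-87\right) = -29$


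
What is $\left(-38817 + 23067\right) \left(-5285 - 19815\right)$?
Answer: $395325000$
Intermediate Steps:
$\left(-38817 + 23067\right) \left(-5285 - 19815\right) = \left(-15750\right) \left(-25100\right) = 395325000$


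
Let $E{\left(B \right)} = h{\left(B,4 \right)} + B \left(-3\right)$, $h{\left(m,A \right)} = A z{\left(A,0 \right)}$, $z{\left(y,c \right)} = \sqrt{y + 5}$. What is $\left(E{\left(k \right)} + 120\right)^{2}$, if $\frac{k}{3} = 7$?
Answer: $4761$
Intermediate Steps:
$k = 21$ ($k = 3 \cdot 7 = 21$)
$z{\left(y,c \right)} = \sqrt{5 + y}$
$h{\left(m,A \right)} = A \sqrt{5 + A}$
$E{\left(B \right)} = 12 - 3 B$ ($E{\left(B \right)} = 4 \sqrt{5 + 4} + B \left(-3\right) = 4 \sqrt{9} - 3 B = 4 \cdot 3 - 3 B = 12 - 3 B$)
$\left(E{\left(k \right)} + 120\right)^{2} = \left(\left(12 - 63\right) + 120\right)^{2} = \left(-51 + 120\right)^{2} = 69^{2} = 4761$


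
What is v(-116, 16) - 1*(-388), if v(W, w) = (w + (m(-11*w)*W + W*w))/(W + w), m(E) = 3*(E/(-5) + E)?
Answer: -10448/125 ≈ -83.584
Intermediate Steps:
m(E) = 12*E/5 (m(E) = 3*(E*(-1/5) + E) = 3*(-E/5 + E) = 3*(4*E/5) = 12*E/5)
v(W, w) = (w - 127*W*w/5)/(W + w) (v(W, w) = (w + ((12*(-11*w)/5)*W + W*w))/(W + w) = (w + ((-132*w/5)*W + W*w))/(W + w) = (w + (-132*W*w/5 + W*w))/(W + w) = (w - 127*W*w/5)/(W + w))
v(-116, 16) - 1*(-388) = (1/5)*16*(5 - 127*(-116))/(-116 + 16) - 1*(-388) = (1/5)*16*(5 + 14732)/(-100) + 388 = (1/5)*16*(-1/100)*14737 + 388 = -58948/125 + 388 = -10448/125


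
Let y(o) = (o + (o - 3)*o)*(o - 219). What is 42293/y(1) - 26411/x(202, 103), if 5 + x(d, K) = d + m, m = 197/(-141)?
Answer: 25329973/429460 ≈ 58.981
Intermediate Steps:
y(o) = (-219 + o)*(o + o*(-3 + o)) (y(o) = (o + (-3 + o)*o)*(-219 + o) = (o + o*(-3 + o))*(-219 + o) = (-219 + o)*(o + o*(-3 + o)))
m = -197/141 (m = 197*(-1/141) = -197/141 ≈ -1.3972)
x(d, K) = -902/141 + d (x(d, K) = -5 + (d - 197/141) = -5 + (-197/141 + d) = -902/141 + d)
42293/y(1) - 26411/x(202, 103) = 42293/((1*(438 + 1² - 221*1))) - 26411/(-902/141 + 202) = 42293/((1*(438 + 1 - 221))) - 26411/27580/141 = 42293/((1*218)) - 26411*141/27580 = 42293/218 - 531993/3940 = 25329973/429460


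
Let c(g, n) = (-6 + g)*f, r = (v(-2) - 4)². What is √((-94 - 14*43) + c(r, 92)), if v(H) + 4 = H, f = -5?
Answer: I*√1166 ≈ 34.147*I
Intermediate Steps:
v(H) = -4 + H
r = 100 (r = ((-4 - 2) - 4)² = (-6 - 4)² = (-10)² = 100)
c(g, n) = 30 - 5*g (c(g, n) = (-6 + g)*(-5) = 30 - 5*g)
√((-94 - 14*43) + c(r, 92)) = √((-94 - 14*43) + (30 - 5*100)) = √((-94 - 602) + (30 - 500)) = √(-696 - 470) = √(-1166) = I*√1166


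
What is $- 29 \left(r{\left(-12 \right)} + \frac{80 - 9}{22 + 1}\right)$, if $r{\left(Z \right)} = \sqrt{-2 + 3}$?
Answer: $- \frac{2726}{23} \approx -118.52$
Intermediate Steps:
$r{\left(Z \right)} = 1$ ($r{\left(Z \right)} = \sqrt{1} = 1$)
$- 29 \left(r{\left(-12 \right)} + \frac{80 - 9}{22 + 1}\right) = - 29 \left(1 + \frac{80 - 9}{22 + 1}\right) = - 29 \left(1 + \frac{71}{23}\right) = \left(-29\right) \frac{94}{23} = - \frac{2726}{23}$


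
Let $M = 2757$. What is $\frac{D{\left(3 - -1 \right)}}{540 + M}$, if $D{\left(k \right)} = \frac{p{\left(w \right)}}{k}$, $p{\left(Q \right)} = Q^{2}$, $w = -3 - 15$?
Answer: $\frac{27}{1099} \approx 0.024568$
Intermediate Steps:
$w = -18$ ($w = -3 - 15 = -18$)
$D{\left(k \right)} = \frac{324}{k}$ ($D{\left(k \right)} = \frac{\left(-18\right)^{2}}{k} = \frac{324}{k}$)
$\frac{D{\left(3 - -1 \right)}}{540 + M} = \frac{324 \frac{1}{3 - -1}}{540 + 2757} = \frac{324 \frac{1}{3 + 1}}{3297} = \frac{324 \cdot \frac{1}{4}}{3297} = \frac{1}{3297} \cdot 81 = \frac{27}{1099}$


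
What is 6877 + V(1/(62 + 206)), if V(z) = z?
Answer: 1843037/268 ≈ 6877.0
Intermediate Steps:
6877 + V(1/(62 + 206)) = 6877 + 1/(62 + 206) = 6877 + 1/268 = 1843037/268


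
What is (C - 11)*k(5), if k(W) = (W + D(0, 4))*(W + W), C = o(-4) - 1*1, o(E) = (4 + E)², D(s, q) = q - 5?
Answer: -480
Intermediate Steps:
D(s, q) = -5 + q
C = -1 (C = (4 - 4)² - 1*1 = 0² - 1 = 0 - 1 = -1)
k(W) = 2*W*(-1 + W) (k(W) = (W + (-5 + 4))*(W + W) = (W - 1)*(2*W) = (-1 + W)*(2*W) = 2*W*(-1 + W))
(C - 11)*k(5) = (-1 - 11)*(2*5*(-1 + 5)) = -24*5*4 = -12*40 = -480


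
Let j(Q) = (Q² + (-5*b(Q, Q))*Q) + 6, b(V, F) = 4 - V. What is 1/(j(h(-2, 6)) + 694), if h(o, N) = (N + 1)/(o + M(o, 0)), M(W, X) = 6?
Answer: 8/5467 ≈ 0.0014633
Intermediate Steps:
h(o, N) = (1 + N)/(6 + o) (h(o, N) = (N + 1)/(o + 6) = (1 + N)/(6 + o))
j(Q) = 6 + Q² + Q*(-20 + 5*Q) (j(Q) = (Q² + (-5*(4 - Q))*Q) + 6 = (Q² + (-20 + 5*Q)*Q) + 6 = (Q² + Q*(-20 + 5*Q)) + 6 = 6 + Q² + Q*(-20 + 5*Q))
1/(j(h(-2, 6)) + 694) = 1/((6 - 20*(1 + 6)/(6 - 2) + 6*((1 + 6)/(6 - 2))²) + 694) = 1/((6 - 20*7/4 + 6*(7/4)²) + 694) = 1/((6 - 35 + 6*(49/16)) + 694) = 1/((6 - 35 + 147/8) + 694) = 1/(-85/8 + 694) = 1/(5467/8) = 8/5467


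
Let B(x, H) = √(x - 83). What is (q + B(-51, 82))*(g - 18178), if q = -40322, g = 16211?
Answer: 79313374 - 1967*I*√134 ≈ 7.9313e+7 - 22770.0*I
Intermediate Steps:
B(x, H) = √(-83 + x)
(q + B(-51, 82))*(g - 18178) = (-40322 + √(-83 - 51))*(16211 - 18178) = (-40322 + √(-134))*(-1967) = (-40322 + I*√134)*(-1967) = 79313374 - 1967*I*√134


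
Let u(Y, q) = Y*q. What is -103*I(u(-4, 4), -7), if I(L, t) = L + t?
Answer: 2369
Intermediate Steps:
-103*I(u(-4, 4), -7) = -103*(-4*4 - 7) = -103*(-16 - 7) = -103*(-23) = 2369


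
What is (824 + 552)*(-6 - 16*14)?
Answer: -316480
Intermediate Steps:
(824 + 552)*(-6 - 16*14) = 1376*(-6 - 224) = 1376*(-230) = -316480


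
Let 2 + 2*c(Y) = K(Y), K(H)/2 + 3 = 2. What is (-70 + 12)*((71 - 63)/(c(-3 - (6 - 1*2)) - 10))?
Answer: 116/3 ≈ 38.667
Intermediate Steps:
K(H) = -2 (K(H) = -6 + 2*2 = -6 + 4 = -2)
c(Y) = -2 (c(Y) = -1 + (1/2)*(-2) = -1 - 1 = -2)
(-70 + 12)*((71 - 63)/(c(-3 - (6 - 1*2)) - 10)) = (-70 + 12)*((71 - 63)/(-2 - 10)) = -464/(-12) = -464*(-1)/12 = -58*(-2/3) = 116/3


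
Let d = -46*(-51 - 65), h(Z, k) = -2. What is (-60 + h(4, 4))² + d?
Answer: 9180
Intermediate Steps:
d = 5336 (d = -46*(-116) = 5336)
(-60 + h(4, 4))² + d = (-60 - 2)² + 5336 = (-62)² + 5336 = 3844 + 5336 = 9180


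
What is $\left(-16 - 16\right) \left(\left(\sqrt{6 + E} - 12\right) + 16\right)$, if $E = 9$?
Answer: $-128 - 32 \sqrt{15} \approx -251.94$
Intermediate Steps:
$\left(-16 - 16\right) \left(\left(\sqrt{6 + E} - 12\right) + 16\right) = \left(-16 - 16\right) \left(\left(\sqrt{6 + 9} - 12\right) + 16\right) = - 32 \left(\left(\sqrt{15} - 12\right) + 16\right) = - 32 \left(\left(-12 + \sqrt{15}\right) + 16\right) = - 32 \left(4 + \sqrt{15}\right) = -128 - 32 \sqrt{15}$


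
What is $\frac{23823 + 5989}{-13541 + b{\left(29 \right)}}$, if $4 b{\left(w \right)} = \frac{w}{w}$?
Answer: $- \frac{119248}{54163} \approx -2.2016$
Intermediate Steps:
$b{\left(w \right)} = \frac{1}{4}$ ($b{\left(w \right)} = \frac{w \frac{1}{w}}{4} = \frac{1}{4} \cdot 1 = \frac{1}{4}$)
$\frac{23823 + 5989}{-13541 + b{\left(29 \right)}} = \frac{23823 + 5989}{-13541 + \frac{1}{4}} = \frac{29812}{- \frac{54163}{4}} = 29812 \left(- \frac{4}{54163}\right) = - \frac{119248}{54163}$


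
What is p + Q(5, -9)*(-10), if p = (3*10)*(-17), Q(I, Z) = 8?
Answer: -590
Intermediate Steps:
p = -510 (p = 30*(-17) = -510)
p + Q(5, -9)*(-10) = -510 + 8*(-10) = -510 - 80 = -590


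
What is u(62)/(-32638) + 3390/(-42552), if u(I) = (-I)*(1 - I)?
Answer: -22631207/115734348 ≈ -0.19554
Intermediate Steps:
u(I) = -I*(1 - I)
u(62)/(-32638) + 3390/(-42552) = (62*(-1 + 62))/(-32638) + 3390/(-42552) = (62*61)*(-1/32638) + 3390*(-1/42552) = 3782*(-1/32638) - 565/7092 = -1891/16319 - 565/7092 = -22631207/115734348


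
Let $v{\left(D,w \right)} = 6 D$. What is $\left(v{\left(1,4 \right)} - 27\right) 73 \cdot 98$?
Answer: $-150234$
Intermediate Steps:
$\left(v{\left(1,4 \right)} - 27\right) 73 \cdot 98 = \left(6 \cdot 1 - 27\right) 73 \cdot 98 = \left(6 - 27\right) 73 \cdot 98 = \left(-21\right) 73 \cdot 98 = \left(-1533\right) 98 = -150234$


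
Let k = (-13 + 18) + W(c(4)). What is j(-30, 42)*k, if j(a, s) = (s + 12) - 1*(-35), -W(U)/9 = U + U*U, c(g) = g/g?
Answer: -1157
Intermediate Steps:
c(g) = 1
W(U) = -9*U - 9*U² (W(U) = -9*(U + U*U) = -9*(U + U²) = -9*U - 9*U²)
j(a, s) = 47 + s (j(a, s) = (12 + s) + 35 = 47 + s)
k = -13 (k = (-13 + 18) - 9*1*(1 + 1) = 5 - 9*1*2 = 5 - 18 = -13)
j(-30, 42)*k = (47 + 42)*(-13) = 89*(-13) = -1157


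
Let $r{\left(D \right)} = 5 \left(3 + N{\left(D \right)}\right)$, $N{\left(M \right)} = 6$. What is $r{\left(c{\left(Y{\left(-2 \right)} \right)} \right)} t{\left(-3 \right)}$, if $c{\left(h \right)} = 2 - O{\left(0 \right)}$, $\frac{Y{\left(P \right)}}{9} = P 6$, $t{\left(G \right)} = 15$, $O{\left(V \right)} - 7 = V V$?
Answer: $675$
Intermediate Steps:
$O{\left(V \right)} = 7 + V^{2}$ ($O{\left(V \right)} = 7 + V V = 7 + V^{2}$)
$Y{\left(P \right)} = 54 P$ ($Y{\left(P \right)} = 9 P 6 = 9 \cdot 6 P = 54 P$)
$c{\left(h \right)} = -5$ ($c{\left(h \right)} = 2 - \left(7 + 0^{2}\right) = 2 - \left(7 + 0\right) = 2 - 7 = -5$)
$r{\left(D \right)} = 45$ ($r{\left(D \right)} = 5 \left(3 + 6\right) = 5 \cdot 9 = 45$)
$r{\left(c{\left(Y{\left(-2 \right)} \right)} \right)} t{\left(-3 \right)} = 45 \cdot 15 = 675$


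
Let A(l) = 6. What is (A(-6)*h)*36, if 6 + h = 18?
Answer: 2592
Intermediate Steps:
h = 12 (h = -6 + 18 = 12)
(A(-6)*h)*36 = (6*12)*36 = 72*36 = 2592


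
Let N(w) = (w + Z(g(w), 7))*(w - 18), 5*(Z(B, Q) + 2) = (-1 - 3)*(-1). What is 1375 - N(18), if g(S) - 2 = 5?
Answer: 1375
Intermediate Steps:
g(S) = 7 (g(S) = 2 + 5 = 7)
Z(B, Q) = -6/5 (Z(B, Q) = -2 + ((-1 - 3)*(-1))/5 = -2 + (-4*(-1))/5 = -2 + (⅕)*4 = -2 + ⅘ = -6/5)
N(w) = (-18 + w)*(-6/5 + w) (N(w) = (w - 6/5)*(w - 18) = (-6/5 + w)*(-18 + w) = (-18 + w)*(-6/5 + w))
1375 - N(18) = 1375 - (108/5 + 18² - 96/5*18) = 1375 - (108/5 + 324 - 1728/5) = 1375 - 1*0 = 1375 + 0 = 1375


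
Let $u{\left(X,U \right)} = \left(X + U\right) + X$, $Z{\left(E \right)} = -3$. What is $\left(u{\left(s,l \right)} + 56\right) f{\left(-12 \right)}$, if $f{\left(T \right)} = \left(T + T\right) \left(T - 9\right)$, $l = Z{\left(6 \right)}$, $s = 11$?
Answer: $37800$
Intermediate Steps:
$l = -3$
$u{\left(X,U \right)} = U + 2 X$ ($u{\left(X,U \right)} = \left(U + X\right) + X = U + 2 X$)
$f{\left(T \right)} = 2 T \left(-9 + T\right)$
$\left(u{\left(s,l \right)} + 56\right) f{\left(-12 \right)} = \left(\left(-3 + 2 \cdot 11\right) + 56\right) 2 \left(-12\right) \left(-9 - 12\right) = \left(\left(-3 + 22\right) + 56\right) 2 \left(-12\right) \left(-21\right) = \left(19 + 56\right) 504 = 75 \cdot 504 = 37800$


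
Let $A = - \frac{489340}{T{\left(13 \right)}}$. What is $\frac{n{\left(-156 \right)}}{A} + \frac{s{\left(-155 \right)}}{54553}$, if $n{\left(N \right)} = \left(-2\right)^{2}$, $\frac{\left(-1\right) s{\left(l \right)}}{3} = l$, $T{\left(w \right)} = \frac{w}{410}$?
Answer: $\frac{23322458561}{2736233914550} \approx 0.0085236$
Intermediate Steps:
$T{\left(w \right)} = \frac{w}{410}$ ($T{\left(w \right)} = w \frac{1}{410} = \frac{w}{410}$)
$s{\left(l \right)} = - 3 l$
$A = - \frac{200629400}{13}$ ($A = - \frac{489340}{\frac{1}{410} \cdot 13} = - \frac{489340}{\frac{13}{410}} = \left(-489340\right) \frac{410}{13} = - \frac{200629400}{13} \approx -1.5433 \cdot 10^{7}$)
$n{\left(N \right)} = 4$
$\frac{n{\left(-156 \right)}}{A} + \frac{s{\left(-155 \right)}}{54553} = \frac{4}{- \frac{200629400}{13}} + \frac{\left(-3\right) \left(-155\right)}{54553} = 4 \left(- \frac{13}{200629400}\right) + 465 \cdot \frac{1}{54553} = - \frac{13}{50157350} + \frac{465}{54553} = \frac{23322458561}{2736233914550}$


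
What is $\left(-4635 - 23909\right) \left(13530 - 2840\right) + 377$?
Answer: $-305134983$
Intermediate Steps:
$\left(-4635 - 23909\right) \left(13530 - 2840\right) + 377 = \left(-28544\right) 10690 + 377 = -305135360 + 377 = -305134983$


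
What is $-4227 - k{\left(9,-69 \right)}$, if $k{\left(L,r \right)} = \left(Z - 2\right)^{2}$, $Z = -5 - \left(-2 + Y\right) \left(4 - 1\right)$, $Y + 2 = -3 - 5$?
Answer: $-5068$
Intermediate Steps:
$Y = -10$ ($Y = -2 - 8 = -10$)
$Z = 31$ ($Z = -5 - \left(-2 - 10\right) \left(4 - 1\right) = -5 - \left(-12\right) 3 = -5 - -36 = -5 + 36 = 31$)
$k{\left(L,r \right)} = 841$ ($k{\left(L,r \right)} = \left(31 - 2\right)^{2} = 29^{2} = 841$)
$-4227 - k{\left(9,-69 \right)} = -4227 - 841 = -5068$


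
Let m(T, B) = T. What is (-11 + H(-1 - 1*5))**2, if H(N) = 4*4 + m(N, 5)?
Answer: 1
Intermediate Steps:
H(N) = 16 + N (H(N) = 4*4 + N = 16 + N)
(-11 + H(-1 - 1*5))**2 = (-11 + (16 + (-1 - 1*5)))**2 = (-11 + (16 + (-1 - 5)))**2 = (-11 + (16 - 6))**2 = (-11 + 10)**2 = (-1)**2 = 1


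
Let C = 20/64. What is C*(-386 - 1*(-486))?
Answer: 125/4 ≈ 31.250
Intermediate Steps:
C = 5/16 (C = 20*(1/64) = 5/16 ≈ 0.31250)
C*(-386 - 1*(-486)) = 5*(-386 - 1*(-486))/16 = 5*(-386 + 486)/16 = (5/16)*100 = 125/4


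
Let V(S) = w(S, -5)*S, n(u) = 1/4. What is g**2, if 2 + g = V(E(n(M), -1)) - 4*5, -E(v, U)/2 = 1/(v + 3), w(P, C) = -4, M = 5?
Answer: 64516/169 ≈ 381.75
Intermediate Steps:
n(u) = 1/4 (n(u) = 1*(1/4) = 1/4)
E(v, U) = -2/(3 + v) (E(v, U) = -2/(v + 3) = -2/(3 + v))
V(S) = -4*S
g = -254/13 (g = -2 + (-(-8)/(3 + 1/4) - 4*5) = -2 + (-(-8)/13/4 - 20) = -2 + (-(-8)*4/13 - 20) = -2 + (-4*(-8/13) - 20) = -2 + (32/13 - 20) = -2 - 228/13 = -254/13 ≈ -19.538)
g**2 = (-254/13)**2 = 64516/169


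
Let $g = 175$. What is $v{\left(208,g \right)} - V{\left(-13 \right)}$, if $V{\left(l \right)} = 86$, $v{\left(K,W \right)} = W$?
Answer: $89$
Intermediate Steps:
$v{\left(208,g \right)} - V{\left(-13 \right)} = 175 - 86 = 89$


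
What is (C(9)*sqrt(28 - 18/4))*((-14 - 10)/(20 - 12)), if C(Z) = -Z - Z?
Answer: 27*sqrt(94) ≈ 261.77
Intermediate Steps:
C(Z) = -2*Z
(C(9)*sqrt(28 - 18/4))*((-14 - 10)/(20 - 12)) = ((-2*9)*sqrt(28 - 18/4))*((-14 - 10)/(20 - 12)) = (-18*sqrt(28 - 18*1/4))*(-24/8) = (-18*sqrt(28 - 9/2))*(-24*1/8) = -9*sqrt(94)*(-3) = 27*sqrt(94)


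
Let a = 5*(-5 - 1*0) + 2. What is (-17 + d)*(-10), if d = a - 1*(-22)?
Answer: 180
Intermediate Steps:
a = -23 (a = 5*(-5 + 0) + 2 = 5*(-5) + 2 = -25 + 2 = -23)
d = -1 (d = -23 - 1*(-22) = -23 + 22 = -1)
(-17 + d)*(-10) = (-17 - 1)*(-10) = -18*(-10) = 180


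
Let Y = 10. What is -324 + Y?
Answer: -314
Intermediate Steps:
-324 + Y = -324 + 10 = -314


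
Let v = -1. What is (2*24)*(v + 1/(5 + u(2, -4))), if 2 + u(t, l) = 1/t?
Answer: -240/7 ≈ -34.286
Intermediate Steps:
u(t, l) = -2 + 1/t
(2*24)*(v + 1/(5 + u(2, -4))) = (2*24)*(-1 + 1/(5 + (-2 + 1/2))) = 48*(-1 + 1/(5 + (-2 + 1/2))) = 48*(-1 + 1/(5 - 3/2)) = 48*(-1 + 1/(7/2)) = 48*(-1 + 2/7) = 48*(-5/7) = -240/7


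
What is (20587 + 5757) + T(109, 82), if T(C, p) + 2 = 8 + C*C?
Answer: 38231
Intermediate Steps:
T(C, p) = 6 + C² (T(C, p) = -2 + (8 + C*C) = -2 + (8 + C²) = 6 + C²)
(20587 + 5757) + T(109, 82) = (20587 + 5757) + (6 + 109²) = 26344 + (6 + 11881) = 26344 + 11887 = 38231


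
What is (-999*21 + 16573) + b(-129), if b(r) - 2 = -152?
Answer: -4556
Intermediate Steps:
b(r) = -150 (b(r) = 2 - 152 = -150)
(-999*21 + 16573) + b(-129) = (-999*21 + 16573) - 150 = (-20979 + 16573) - 150 = -4406 - 150 = -4556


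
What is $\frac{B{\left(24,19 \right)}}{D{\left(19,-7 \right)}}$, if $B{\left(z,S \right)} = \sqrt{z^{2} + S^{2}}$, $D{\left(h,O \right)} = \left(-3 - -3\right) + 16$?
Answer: $\frac{\sqrt{937}}{16} \approx 1.9132$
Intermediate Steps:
$D{\left(h,O \right)} = 16$ ($D{\left(h,O \right)} = \left(-3 + 3\right) + 16 = 0 + 16 = 16$)
$B{\left(z,S \right)} = \sqrt{S^{2} + z^{2}}$
$\frac{B{\left(24,19 \right)}}{D{\left(19,-7 \right)}} = \frac{\sqrt{19^{2} + 24^{2}}}{16} = \sqrt{361 + 576} \cdot \frac{1}{16} = \sqrt{937} \cdot \frac{1}{16} = \frac{\sqrt{937}}{16}$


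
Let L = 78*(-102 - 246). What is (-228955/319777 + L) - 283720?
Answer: -99407386283/319777 ≈ -3.1086e+5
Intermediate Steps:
L = -27144 (L = 78*(-348) = -27144)
(-228955/319777 + L) - 283720 = (-228955/319777 - 27144) - 283720 = -8680255843/319777 - 283720 = -99407386283/319777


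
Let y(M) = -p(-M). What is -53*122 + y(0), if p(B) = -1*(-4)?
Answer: -6470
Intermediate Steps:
p(B) = 4
y(M) = -4 (y(M) = -1*4 = -4)
-53*122 + y(0) = -53*122 - 4 = -6466 - 4 = -6470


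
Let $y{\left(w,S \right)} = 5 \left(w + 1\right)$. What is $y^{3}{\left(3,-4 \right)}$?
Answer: $8000$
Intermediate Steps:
$y{\left(w,S \right)} = 5 + 5 w$ ($y{\left(w,S \right)} = 5 \left(1 + w\right) = 5 + 5 w$)
$y^{3}{\left(3,-4 \right)} = \left(5 + 5 \cdot 3\right)^{3} = \left(5 + 15\right)^{3} = 20^{3} = 8000$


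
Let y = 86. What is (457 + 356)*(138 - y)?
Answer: 42276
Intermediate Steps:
(457 + 356)*(138 - y) = (457 + 356)*(138 - 1*86) = 813*(138 - 86) = 813*52 = 42276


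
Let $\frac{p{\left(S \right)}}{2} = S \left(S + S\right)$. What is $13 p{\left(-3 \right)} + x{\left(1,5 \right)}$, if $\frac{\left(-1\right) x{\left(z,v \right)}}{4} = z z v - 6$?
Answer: $472$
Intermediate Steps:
$x{\left(z,v \right)} = 24 - 4 v z^{2}$ ($x{\left(z,v \right)} = - 4 \left(z z v - 6\right) = - 4 \left(z^{2} v - 6\right) = - 4 \left(v z^{2} - 6\right) = - 4 \left(-6 + v z^{2}\right) = 24 - 4 v z^{2}$)
$p{\left(S \right)} = 4 S^{2}$ ($p{\left(S \right)} = 2 S \left(S + S\right) = 2 S 2 S = 2 \cdot 2 S^{2} = 4 S^{2}$)
$13 p{\left(-3 \right)} + x{\left(1,5 \right)} = 13 \cdot 4 \left(-3\right)^{2} + \left(24 - 20 \cdot 1^{2}\right) = 13 \cdot 4 \cdot 9 + \left(24 - 20 \cdot 1\right) = 13 \cdot 36 + \left(24 - 20\right) = 468 + 4 = 472$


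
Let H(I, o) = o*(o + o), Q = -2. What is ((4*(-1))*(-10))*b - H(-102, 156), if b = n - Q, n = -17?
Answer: -49272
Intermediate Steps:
H(I, o) = 2*o**2 (H(I, o) = o*(2*o) = 2*o**2)
b = -15 (b = -17 - 1*(-2) = -17 + 2 = -15)
((4*(-1))*(-10))*b - H(-102, 156) = ((4*(-1))*(-10))*(-15) - 2*156**2 = -4*(-10)*(-15) - 2*24336 = 40*(-15) - 1*48672 = -600 - 48672 = -49272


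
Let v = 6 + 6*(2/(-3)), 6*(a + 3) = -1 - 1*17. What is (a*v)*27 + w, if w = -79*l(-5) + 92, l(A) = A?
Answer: 163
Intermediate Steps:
a = -6 (a = -3 + (-1 - 1*17)/6 = -3 + (-1 - 17)/6 = -3 + (⅙)*(-18) = -3 - 3 = -6)
v = 2 (v = 6 + 6*(2*(-⅓)) = 6 + 6*(-⅔) = 6 - 4 = 2)
w = 487 (w = -79*(-5) + 92 = 395 + 92 = 487)
(a*v)*27 + w = -6*2*27 + 487 = -12*27 + 487 = -324 + 487 = 163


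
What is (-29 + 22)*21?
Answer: -147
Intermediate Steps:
(-29 + 22)*21 = -7*21 = -147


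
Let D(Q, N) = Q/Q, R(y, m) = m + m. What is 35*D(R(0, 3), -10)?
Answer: 35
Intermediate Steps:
R(y, m) = 2*m
D(Q, N) = 1
35*D(R(0, 3), -10) = 35*1 = 35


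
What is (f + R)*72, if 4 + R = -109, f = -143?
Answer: -18432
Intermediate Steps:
R = -113 (R = -4 - 109 = -113)
(f + R)*72 = (-143 - 113)*72 = -256*72 = -18432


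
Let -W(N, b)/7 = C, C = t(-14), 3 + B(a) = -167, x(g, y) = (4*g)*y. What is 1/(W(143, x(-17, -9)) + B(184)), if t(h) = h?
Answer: -1/72 ≈ -0.013889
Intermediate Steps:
x(g, y) = 4*g*y
B(a) = -170 (B(a) = -3 - 167 = -170)
C = -14
W(N, b) = 98 (W(N, b) = -7*(-14) = 98)
1/(W(143, x(-17, -9)) + B(184)) = 1/(98 - 170) = 1/(-72) = -1/72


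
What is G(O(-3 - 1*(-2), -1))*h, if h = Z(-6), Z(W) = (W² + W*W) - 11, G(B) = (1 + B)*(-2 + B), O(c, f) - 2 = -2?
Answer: -122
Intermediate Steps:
O(c, f) = 0 (O(c, f) = 2 - 2 = 0)
Z(W) = -11 + 2*W² (Z(W) = (W² + W²) - 11 = 2*W² - 11 = -11 + 2*W²)
h = 61 (h = -11 + 2*(-6)² = -11 + 2*36 = -11 + 72 = 61)
G(O(-3 - 1*(-2), -1))*h = (-2 + 0² - 1*0)*61 = (-2 + 0 + 0)*61 = -2*61 = -122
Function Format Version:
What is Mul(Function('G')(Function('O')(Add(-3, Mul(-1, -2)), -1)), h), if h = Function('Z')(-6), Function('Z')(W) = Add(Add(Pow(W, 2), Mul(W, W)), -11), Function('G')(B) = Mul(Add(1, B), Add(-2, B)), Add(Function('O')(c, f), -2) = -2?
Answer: -122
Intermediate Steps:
Function('O')(c, f) = 0 (Function('O')(c, f) = Add(2, -2) = 0)
Function('Z')(W) = Add(-11, Mul(2, Pow(W, 2))) (Function('Z')(W) = Add(Add(Pow(W, 2), Pow(W, 2)), -11) = Add(Mul(2, Pow(W, 2)), -11) = Add(-11, Mul(2, Pow(W, 2))))
h = 61 (h = Add(-11, Mul(2, Pow(-6, 2))) = Add(-11, Mul(2, 36)) = Add(-11, 72) = 61)
Mul(Function('G')(Function('O')(Add(-3, Mul(-1, -2)), -1)), h) = Mul(Add(-2, Pow(0, 2), Mul(-1, 0)), 61) = Mul(Add(-2, 0, 0), 61) = Mul(-2, 61) = -122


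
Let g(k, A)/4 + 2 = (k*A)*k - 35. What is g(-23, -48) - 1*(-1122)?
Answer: -100594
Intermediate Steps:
g(k, A) = -148 + 4*A*k² (g(k, A) = -8 + 4*((k*A)*k - 35) = -8 + 4*((A*k)*k - 35) = -8 + 4*(A*k² - 35) = -8 + 4*(-35 + A*k²) = -8 + (-140 + 4*A*k²) = -148 + 4*A*k²)
g(-23, -48) - 1*(-1122) = (-148 + 4*(-48)*(-23)²) - 1*(-1122) = (-148 + 4*(-48)*529) + 1122 = (-148 - 101568) + 1122 = -101716 + 1122 = -100594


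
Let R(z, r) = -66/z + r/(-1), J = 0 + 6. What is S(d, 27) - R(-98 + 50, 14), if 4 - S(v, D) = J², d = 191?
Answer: -155/8 ≈ -19.375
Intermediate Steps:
J = 6
R(z, r) = -r - 66/z (R(z, r) = -66/z + r*(-1) = -66/z - r = -r - 66/z)
S(v, D) = -32 (S(v, D) = 4 - 1*6² = 4 - 1*36 = 4 - 36 = -32)
S(d, 27) - R(-98 + 50, 14) = -32 - (-1*14 - 66/(-98 + 50)) = -32 - (-14 - 66/(-48)) = -32 - (-14 - 66*(-1/48)) = -32 - (-14 + 11/8) = -32 - 1*(-101/8) = -32 + 101/8 = -155/8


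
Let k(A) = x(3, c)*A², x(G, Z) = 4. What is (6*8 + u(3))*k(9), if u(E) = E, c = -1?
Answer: 16524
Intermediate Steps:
k(A) = 4*A²
(6*8 + u(3))*k(9) = (6*8 + 3)*(4*9²) = (48 + 3)*(4*81) = 51*324 = 16524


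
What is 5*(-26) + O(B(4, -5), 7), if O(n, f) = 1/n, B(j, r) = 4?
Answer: -519/4 ≈ -129.75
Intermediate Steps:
5*(-26) + O(B(4, -5), 7) = 5*(-26) + 1/4 = -130 + 1/4 = -519/4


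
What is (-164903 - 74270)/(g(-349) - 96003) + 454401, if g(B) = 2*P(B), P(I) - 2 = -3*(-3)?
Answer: 43614101554/95981 ≈ 4.5440e+5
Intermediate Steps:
P(I) = 11 (P(I) = 2 - 3*(-3) = 2 + 9 = 11)
g(B) = 22 (g(B) = 2*11 = 22)
(-164903 - 74270)/(g(-349) - 96003) + 454401 = (-164903 - 74270)/(22 - 96003) + 454401 = -239173/(-95981) + 454401 = -239173*(-1/95981) + 454401 = 239173/95981 + 454401 = 43614101554/95981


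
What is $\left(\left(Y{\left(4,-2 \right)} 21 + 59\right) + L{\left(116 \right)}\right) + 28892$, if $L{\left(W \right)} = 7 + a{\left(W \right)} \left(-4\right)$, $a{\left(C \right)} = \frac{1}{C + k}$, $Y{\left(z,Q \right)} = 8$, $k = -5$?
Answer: $\frac{3232982}{111} \approx 29126.0$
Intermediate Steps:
$a{\left(C \right)} = \frac{1}{-5 + C}$ ($a{\left(C \right)} = \frac{1}{C - 5} = \frac{1}{-5 + C}$)
$L{\left(W \right)} = 7 - \frac{4}{-5 + W}$ ($L{\left(W \right)} = 7 + \frac{1}{-5 + W} \left(-4\right) = 7 - \frac{4}{-5 + W}$)
$\left(\left(Y{\left(4,-2 \right)} 21 + 59\right) + L{\left(116 \right)}\right) + 28892 = \left(\left(8 \cdot 21 + 59\right) + \frac{-39 + 7 \cdot 116}{-5 + 116}\right) + 28892 = \left(\left(168 + 59\right) + \frac{-39 + 812}{111}\right) + 28892 = \left(227 + \frac{1}{111} \cdot 773\right) + 28892 = \left(227 + \frac{773}{111}\right) + 28892 = \frac{25970}{111} + 28892 = \frac{3232982}{111}$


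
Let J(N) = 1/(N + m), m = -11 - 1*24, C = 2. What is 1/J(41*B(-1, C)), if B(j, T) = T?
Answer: 47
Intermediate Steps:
m = -35 (m = -11 - 24 = -35)
J(N) = 1/(-35 + N) (J(N) = 1/(N - 35) = 1/(-35 + N))
1/J(41*B(-1, C)) = 1/(1/(-35 + 41*2)) = 1/(1/(-35 + 82)) = 1/(1/47) = 47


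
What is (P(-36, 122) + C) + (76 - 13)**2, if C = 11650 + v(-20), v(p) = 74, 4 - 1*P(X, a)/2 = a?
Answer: 15457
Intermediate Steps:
P(X, a) = 8 - 2*a
C = 11724 (C = 11650 + 74 = 11724)
(P(-36, 122) + C) + (76 - 13)**2 = ((8 - 2*122) + 11724) + (76 - 13)**2 = ((8 - 244) + 11724) + 63**2 = (-236 + 11724) + 3969 = 11488 + 3969 = 15457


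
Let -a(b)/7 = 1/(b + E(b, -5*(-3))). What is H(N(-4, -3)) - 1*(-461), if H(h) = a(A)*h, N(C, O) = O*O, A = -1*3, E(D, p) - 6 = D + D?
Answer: 482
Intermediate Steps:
E(D, p) = 6 + 2*D (E(D, p) = 6 + (D + D) = 6 + 2*D)
A = -3
N(C, O) = O²
a(b) = -7/(6 + 3*b) (a(b) = -7/(b + (6 + 2*b)) = -7/(6 + 3*b))
H(h) = 7*h/3 (H(h) = (-7/(6 + 3*(-3)))*h = (-7/(6 - 9))*h = (-7/(-3))*h = (-7*(-⅓))*h = 7*h/3)
H(N(-4, -3)) - 1*(-461) = (7/3)*(-3)² - 1*(-461) = (7/3)*9 + 461 = 21 + 461 = 482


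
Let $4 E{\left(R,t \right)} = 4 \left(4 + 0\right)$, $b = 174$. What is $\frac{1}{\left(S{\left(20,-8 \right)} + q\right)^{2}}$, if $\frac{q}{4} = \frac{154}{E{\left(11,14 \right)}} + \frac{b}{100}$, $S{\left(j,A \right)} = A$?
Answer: $\frac{625}{14622976} \approx 4.2741 \cdot 10^{-5}$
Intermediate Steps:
$E{\left(R,t \right)} = 4$ ($E{\left(R,t \right)} = \frac{4 \left(4 + 0\right)}{4} = \frac{4 \cdot 4}{4} = \frac{1}{4} \cdot 16 = 4$)
$q = \frac{4024}{25}$ ($q = 4 \left(\frac{154}{4} + \frac{174}{100}\right) = 4 \left(154 \cdot \frac{1}{4} + 174 \cdot \frac{1}{100}\right) = 4 \left(\frac{77}{2} + \frac{87}{50}\right) = 4 \cdot \frac{1006}{25} = \frac{4024}{25} \approx 160.96$)
$\frac{1}{\left(S{\left(20,-8 \right)} + q\right)^{2}} = \frac{1}{\left(-8 + \frac{4024}{25}\right)^{2}} = \frac{1}{\left(\frac{3824}{25}\right)^{2}} = \frac{1}{\frac{14622976}{625}} = \frac{625}{14622976}$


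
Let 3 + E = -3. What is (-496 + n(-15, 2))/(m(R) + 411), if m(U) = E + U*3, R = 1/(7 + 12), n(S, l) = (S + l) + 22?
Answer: -9253/7698 ≈ -1.2020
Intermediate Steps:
E = -6 (E = -3 - 3 = -6)
n(S, l) = 22 + S + l
R = 1/19 ≈ 0.052632
m(U) = -6 + 3*U (m(U) = -6 + U*3 = -6 + 3*U)
(-496 + n(-15, 2))/(m(R) + 411) = (-496 + (22 - 15 + 2))/((-6 + 3*(1/19)) + 411) = (-496 + 9)/((-6 + 3/19) + 411) = -487/(-111/19 + 411) = -487/7698/19 = -487*19/7698 = -9253/7698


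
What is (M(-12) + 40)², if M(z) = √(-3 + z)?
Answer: (40 + I*√15)² ≈ 1585.0 + 309.84*I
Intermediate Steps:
(M(-12) + 40)² = (√(-3 - 12) + 40)² = (√(-15) + 40)² = (I*√15 + 40)² = (40 + I*√15)²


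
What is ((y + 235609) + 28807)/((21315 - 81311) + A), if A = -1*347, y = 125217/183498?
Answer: -16173310795/3690939938 ≈ -4.3819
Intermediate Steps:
y = 41739/61166 (y = 125217*(1/183498) = 41739/61166 ≈ 0.68239)
A = -347
((y + 235609) + 28807)/((21315 - 81311) + A) = ((41739/61166 + 235609) + 28807)/((21315 - 81311) - 347) = (14411301833/61166 + 28807)/(-59996 - 347) = (16173310795/61166)/(-60343) = (16173310795/61166)*(-1/60343) = -16173310795/3690939938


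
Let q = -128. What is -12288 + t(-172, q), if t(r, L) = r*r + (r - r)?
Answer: 17296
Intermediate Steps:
t(r, L) = r² (t(r, L) = r² + 0 = r²)
-12288 + t(-172, q) = -12288 + (-172)² = -12288 + 29584 = 17296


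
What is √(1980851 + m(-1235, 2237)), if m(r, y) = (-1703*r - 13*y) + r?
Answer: 2*√1013435 ≈ 2013.4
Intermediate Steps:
m(r, y) = -1702*r - 13*y
√(1980851 + m(-1235, 2237)) = √(1980851 + (-1702*(-1235) - 13*2237)) = √(1980851 + (2101970 - 29081)) = √(1980851 + 2072889) = √4053740 = 2*√1013435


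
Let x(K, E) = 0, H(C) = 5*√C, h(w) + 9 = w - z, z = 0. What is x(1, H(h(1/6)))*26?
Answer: 0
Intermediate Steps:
h(w) = -9 + w (h(w) = -9 + (w - 1*0) = -9 + (w + 0) = -9 + w)
x(1, H(h(1/6)))*26 = 0*26 = 0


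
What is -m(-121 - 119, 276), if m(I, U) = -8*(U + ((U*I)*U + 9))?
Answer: -146255640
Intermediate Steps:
m(I, U) = -72 - 8*U - 8*I*U² (m(I, U) = -8*(U + ((I*U)*U + 9)) = -8*(U + (I*U² + 9)) = -8*(U + (9 + I*U²)) = -8*(9 + U + I*U²) = -72 - 8*U - 8*I*U²)
-m(-121 - 119, 276) = -(-72 - 8*276 - 8*(-121 - 119)*276²) = -(-72 - 2208 - 8*(-240)*76176) = -(-72 - 2208 + 146257920) = -1*146255640 = -146255640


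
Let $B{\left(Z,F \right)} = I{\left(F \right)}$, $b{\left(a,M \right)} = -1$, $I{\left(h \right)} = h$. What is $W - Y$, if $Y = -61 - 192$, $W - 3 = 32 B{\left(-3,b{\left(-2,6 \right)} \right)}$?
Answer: $224$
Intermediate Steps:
$B{\left(Z,F \right)} = F$
$W = -29$ ($W = 3 + 32 \left(-1\right) = 3 - 32 = -29$)
$Y = -253$
$W - Y = -29 - -253 = -29 + 253 = 224$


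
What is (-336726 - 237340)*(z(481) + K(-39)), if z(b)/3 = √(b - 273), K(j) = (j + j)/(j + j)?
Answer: -574066 - 6888792*√13 ≈ -2.5412e+7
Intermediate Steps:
K(j) = 1 (K(j) = (2*j)/((2*j)) = (2*j)*(1/(2*j)) = 1)
z(b) = 3*√(-273 + b) (z(b) = 3*√(b - 273) = 3*√(-273 + b))
(-336726 - 237340)*(z(481) + K(-39)) = (-336726 - 237340)*(3*√(-273 + 481) + 1) = -574066*(3*√208 + 1) = -574066*(3*(4*√13) + 1) = -574066*(12*√13 + 1) = -574066*(1 + 12*√13) = -574066 - 6888792*√13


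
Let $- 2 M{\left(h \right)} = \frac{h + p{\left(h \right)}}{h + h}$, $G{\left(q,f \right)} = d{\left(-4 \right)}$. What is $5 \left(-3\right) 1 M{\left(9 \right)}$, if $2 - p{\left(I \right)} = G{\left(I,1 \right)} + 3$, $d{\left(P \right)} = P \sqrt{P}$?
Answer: $\frac{10}{3} + \frac{10 i}{3} \approx 3.3333 + 3.3333 i$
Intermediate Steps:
$d{\left(P \right)} = P^{\frac{3}{2}}$
$G{\left(q,f \right)} = - 8 i$ ($G{\left(q,f \right)} = \left(-4\right)^{\frac{3}{2}} = - 8 i$)
$p{\left(I \right)} = -1 + 8 i$ ($p{\left(I \right)} = 2 - \left(- 8 i + 3\right) = 2 - \left(3 - 8 i\right) = -1 + 8 i$)
$M{\left(h \right)} = - \frac{-1 + h + 8 i}{4 h}$ ($M{\left(h \right)} = - \frac{\left(h - \left(1 - 8 i\right)\right) \frac{1}{h + h}}{2} = - \frac{\left(-1 + h + 8 i\right) \frac{1}{2 h}}{2} = - \frac{\frac{1}{2} \frac{1}{h} \left(-1 + h + 8 i\right)}{2} = - \frac{-1 + h + 8 i}{4 h}$)
$5 \left(-3\right) 1 M{\left(9 \right)} = 5 \left(-3\right) 1 \frac{1 - 9 - 8 i}{4 \cdot 9} = \left(-15\right) 1 \cdot \frac{1}{4} \cdot \frac{1}{9} \left(1 - 9 - 8 i\right) = - 15 \cdot \frac{1}{4} \cdot \frac{1}{9} \left(-8 - 8 i\right) = - 15 \left(- \frac{2}{9} - \frac{2 i}{9}\right) = \frac{10}{3} + \frac{10 i}{3}$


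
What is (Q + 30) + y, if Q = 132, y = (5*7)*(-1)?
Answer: 127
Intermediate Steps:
y = -35 (y = 35*(-1) = -35)
(Q + 30) + y = (132 + 30) - 35 = 162 - 35 = 127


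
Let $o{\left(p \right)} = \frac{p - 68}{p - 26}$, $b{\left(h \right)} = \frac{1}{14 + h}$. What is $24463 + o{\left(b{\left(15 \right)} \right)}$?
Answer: $\frac{6140870}{251} \approx 24466.0$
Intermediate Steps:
$o{\left(p \right)} = \frac{-68 + p}{-26 + p}$
$24463 + o{\left(b{\left(15 \right)} \right)} = 24463 + \frac{-68 + \frac{1}{14 + 15}}{-26 + \frac{1}{14 + 15}} = 24463 + \frac{-68 + \frac{1}{29}}{-26 + \frac{1}{29}} = 24463 + \frac{1}{- \frac{753}{29}} \left(- \frac{1971}{29}\right) = 24463 - - \frac{657}{251} = 24463 + \frac{657}{251} = \frac{6140870}{251}$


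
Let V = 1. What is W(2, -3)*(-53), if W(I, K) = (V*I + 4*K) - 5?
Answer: 795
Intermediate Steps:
W(I, K) = -5 + I + 4*K (W(I, K) = (1*I + 4*K) - 5 = (I + 4*K) - 5 = -5 + I + 4*K)
W(2, -3)*(-53) = (-5 + 2 + 4*(-3))*(-53) = (-5 + 2 - 12)*(-53) = -15*(-53) = 795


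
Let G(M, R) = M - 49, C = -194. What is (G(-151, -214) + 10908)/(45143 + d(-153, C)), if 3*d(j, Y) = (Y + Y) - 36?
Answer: 32124/135005 ≈ 0.23795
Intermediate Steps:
d(j, Y) = -12 + 2*Y/3 (d(j, Y) = ((Y + Y) - 36)/3 = (2*Y - 36)/3 = (-36 + 2*Y)/3 = -12 + 2*Y/3)
G(M, R) = -49 + M
(G(-151, -214) + 10908)/(45143 + d(-153, C)) = ((-49 - 151) + 10908)/(45143 + (-12 + (⅔)*(-194))) = (-200 + 10908)/(45143 + (-12 - 388/3)) = 10708/(45143 - 424/3) = 10708/(135005/3) = 10708*(3/135005) = 32124/135005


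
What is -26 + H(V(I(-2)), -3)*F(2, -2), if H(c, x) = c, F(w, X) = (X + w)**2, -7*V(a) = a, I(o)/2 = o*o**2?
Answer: -26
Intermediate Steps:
I(o) = 2*o**3 (I(o) = 2*(o*o**2) = 2*o**3)
V(a) = -a/7
-26 + H(V(I(-2)), -3)*F(2, -2) = -26 + (-2*(-2)**3/7)*(-2 + 2)**2 = -26 - 2*(-8)/7*0**2 = -26 - 1/7*(-16)*0 = -26 + (16/7)*0 = -26 + 0 = -26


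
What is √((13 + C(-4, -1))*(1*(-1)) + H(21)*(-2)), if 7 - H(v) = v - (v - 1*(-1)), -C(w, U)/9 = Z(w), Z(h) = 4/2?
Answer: I*√11 ≈ 3.3166*I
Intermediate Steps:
Z(h) = 2 (Z(h) = 4*(½) = 2)
C(w, U) = -18 (C(w, U) = -9*2 = -18)
H(v) = 8 (H(v) = 7 - (v - (v - 1*(-1))) = 7 - (v - (v + 1)) = 7 - (v - (1 + v)) = 7 - (v + (-1 - v)) = 7 - 1*(-1) = 7 + 1 = 8)
√((13 + C(-4, -1))*(1*(-1)) + H(21)*(-2)) = √((13 - 18)*(1*(-1)) + 8*(-2)) = √(-5*(-1) - 16) = √(5 - 16) = √(-11) = I*√11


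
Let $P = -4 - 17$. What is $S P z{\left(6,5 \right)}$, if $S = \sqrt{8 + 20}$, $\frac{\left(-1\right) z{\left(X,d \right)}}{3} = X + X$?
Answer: $1512 \sqrt{7} \approx 4000.4$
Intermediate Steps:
$z{\left(X,d \right)} = - 6 X$ ($z{\left(X,d \right)} = - 3 \left(X + X\right) = - 3 \cdot 2 X = - 6 X$)
$P = -21$
$S = 2 \sqrt{7}$ ($S = \sqrt{28} = 2 \sqrt{7} \approx 5.2915$)
$S P z{\left(6,5 \right)} = 2 \sqrt{7} \left(-21\right) \left(\left(-6\right) 6\right) = - 42 \sqrt{7} \left(-36\right) = 1512 \sqrt{7}$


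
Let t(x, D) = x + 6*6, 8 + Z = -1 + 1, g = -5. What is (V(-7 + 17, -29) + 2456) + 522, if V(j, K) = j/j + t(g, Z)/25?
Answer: 74506/25 ≈ 2980.2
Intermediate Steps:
Z = -8 (Z = -8 + (-1 + 1) = -8 + 0 = -8)
t(x, D) = 36 + x (t(x, D) = x + 36 = 36 + x)
V(j, K) = 56/25 (V(j, K) = j/j + (36 - 5)/25 = 1 + 31*(1/25) = 1 + 31/25 = 56/25)
(V(-7 + 17, -29) + 2456) + 522 = (56/25 + 2456) + 522 = 61456/25 + 522 = 74506/25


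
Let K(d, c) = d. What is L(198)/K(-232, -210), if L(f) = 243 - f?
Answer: -45/232 ≈ -0.19397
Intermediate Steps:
L(198)/K(-232, -210) = (243 - 1*198)/(-232) = (243 - 198)*(-1/232) = 45*(-1/232) = -45/232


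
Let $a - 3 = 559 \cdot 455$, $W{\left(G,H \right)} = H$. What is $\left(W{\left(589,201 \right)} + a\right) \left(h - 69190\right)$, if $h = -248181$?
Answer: $-80786470679$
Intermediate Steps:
$a = 254348$ ($a = 3 + 559 \cdot 455 = 3 + 254345 = 254348$)
$\left(W{\left(589,201 \right)} + a\right) \left(h - 69190\right) = \left(201 + 254348\right) \left(-248181 - 69190\right) = 254549 \left(-317371\right) = -80786470679$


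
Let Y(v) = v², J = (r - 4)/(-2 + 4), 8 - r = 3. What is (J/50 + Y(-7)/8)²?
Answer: 1505529/40000 ≈ 37.638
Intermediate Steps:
r = 5 (r = 8 - 1*3 = 8 - 3 = 5)
J = ½ (J = (5 - 4)/(-2 + 4) = 1/2 = 1*(½) = ½ ≈ 0.50000)
(J/50 + Y(-7)/8)² = ((½)/50 + (-7)²/8)² = ((½)*(1/50) + 49*(⅛))² = (1/100 + 49/8)² = (1227/200)² = 1505529/40000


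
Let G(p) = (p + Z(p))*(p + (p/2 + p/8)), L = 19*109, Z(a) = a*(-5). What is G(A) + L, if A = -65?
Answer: -50783/2 ≈ -25392.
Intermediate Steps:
Z(a) = -5*a
L = 2071
G(p) = -13*p²/2 (G(p) = (p - 5*p)*(p + (p/2 + p/8)) = (-4*p)*(p + (p*(½) + p*(⅛))) = (-4*p)*(p + (p/2 + p/8)) = (-4*p)*(p + 5*p/8) = (-4*p)*(13*p/8) = -13*p²/2)
G(A) + L = -13/2*(-65)² + 2071 = -13/2*4225 + 2071 = -54925/2 + 2071 = -50783/2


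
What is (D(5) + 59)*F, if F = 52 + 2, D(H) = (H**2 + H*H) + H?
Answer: 6156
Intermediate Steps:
D(H) = H + 2*H**2 (D(H) = (H**2 + H**2) + H = 2*H**2 + H = H + 2*H**2)
F = 54
(D(5) + 59)*F = (5*(1 + 2*5) + 59)*54 = (5*(1 + 10) + 59)*54 = (5*11 + 59)*54 = (55 + 59)*54 = 114*54 = 6156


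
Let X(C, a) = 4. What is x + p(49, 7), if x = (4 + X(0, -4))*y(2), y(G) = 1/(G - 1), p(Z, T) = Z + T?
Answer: 64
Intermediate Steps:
p(Z, T) = T + Z
y(G) = 1/(-1 + G)
x = 8 (x = (4 + 4)/(-1 + 2) = 8/1 = 8*1 = 8)
x + p(49, 7) = 8 + (7 + 49) = 8 + 56 = 64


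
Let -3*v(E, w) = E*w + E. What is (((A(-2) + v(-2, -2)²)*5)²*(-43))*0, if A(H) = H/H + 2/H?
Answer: 0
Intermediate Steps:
v(E, w) = -E/3 - E*w/3 (v(E, w) = -(E*w + E)/3 = -(E + E*w)/3 = -E/3 - E*w/3)
A(H) = 1 + 2/H
(((A(-2) + v(-2, -2)²)*5)²*(-43))*0 = ((((2 - 2)/(-2) + (-⅓*(-2)*(1 - 2))²)*5)²*(-43))*0 = (((-½*0 + (-⅓*(-2)*(-1))²)*5)²*(-43))*0 = (((0 + (-⅔)²)*5)²*(-43))*0 = (((0 + 4/9)*5)²*(-43))*0 = (((4/9)*5)²*(-43))*0 = ((20/9)²*(-43))*0 = ((400/81)*(-43))*0 = -17200/81*0 = 0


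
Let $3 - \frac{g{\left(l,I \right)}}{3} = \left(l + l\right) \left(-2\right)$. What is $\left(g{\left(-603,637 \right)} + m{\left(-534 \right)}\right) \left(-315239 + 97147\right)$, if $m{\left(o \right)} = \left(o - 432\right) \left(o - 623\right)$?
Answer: $-242176990020$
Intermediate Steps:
$g{\left(l,I \right)} = 9 + 12 l$ ($g{\left(l,I \right)} = 9 - 3 \left(l + l\right) \left(-2\right) = 9 - 3 \cdot 2 l \left(-2\right) = 9 - 3 \left(- 4 l\right) = 9 + 12 l$)
$m{\left(o \right)} = \left(-623 + o\right) \left(-432 + o\right)$ ($m{\left(o \right)} = \left(-432 + o\right) \left(-623 + o\right) = \left(-623 + o\right) \left(-432 + o\right)$)
$\left(g{\left(-603,637 \right)} + m{\left(-534 \right)}\right) \left(-315239 + 97147\right) = \left(\left(9 + 12 \left(-603\right)\right) + \left(269136 + \left(-534\right)^{2} - -563370\right)\right) \left(-315239 + 97147\right) = \left(\left(9 - 7236\right) + \left(269136 + 285156 + 563370\right)\right) \left(-218092\right) = \left(-7227 + 1117662\right) \left(-218092\right) = 1110435 \left(-218092\right) = -242176990020$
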